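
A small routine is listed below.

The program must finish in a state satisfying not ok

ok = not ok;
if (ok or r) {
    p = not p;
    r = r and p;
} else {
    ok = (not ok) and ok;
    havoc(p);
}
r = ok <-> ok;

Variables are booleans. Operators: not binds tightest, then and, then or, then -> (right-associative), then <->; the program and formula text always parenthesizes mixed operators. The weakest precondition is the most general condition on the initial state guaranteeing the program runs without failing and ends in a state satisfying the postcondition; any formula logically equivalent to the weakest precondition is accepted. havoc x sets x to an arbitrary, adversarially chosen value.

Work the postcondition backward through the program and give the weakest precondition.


Working backward. After the program, not ok must hold.
Before r := ok <-> ok: not ok
Then branch requires not ok; else branch requires true.
Before the if: (ok or r) -> (not ok)
Before ok := not ok: ((not ok) or r) -> ok
Answer: WP = ((not ok) or r) -> ok


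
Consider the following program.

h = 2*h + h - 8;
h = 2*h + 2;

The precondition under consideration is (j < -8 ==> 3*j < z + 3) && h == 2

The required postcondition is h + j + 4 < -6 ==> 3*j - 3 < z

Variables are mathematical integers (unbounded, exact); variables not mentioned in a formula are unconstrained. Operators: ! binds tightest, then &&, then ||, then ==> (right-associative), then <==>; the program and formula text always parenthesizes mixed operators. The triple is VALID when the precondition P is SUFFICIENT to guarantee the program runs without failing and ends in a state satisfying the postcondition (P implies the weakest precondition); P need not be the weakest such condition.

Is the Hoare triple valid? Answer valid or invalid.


Working backward. After the program, the postcondition h + j + 4 < -6 ==> 3*j - 3 < z must hold; in canonical form it is h + j < -10 ==> 3*j < z + 3.
Before h := 2*h + 2: 2*h + j < -12 ==> 3*j < z + 3
Before h := 2*h + h - 8: 6*h + j < 4 ==> 3*j < z + 3
The weakest precondition is 6*h + j < 4 ==> 3*j < z + 3.
Check whether (j < -8 ==> 3*j < z + 3) && h == 2 implies it.
Every state satisfying the precondition satisfies the weakest precondition: the implication holds.
Answer: valid


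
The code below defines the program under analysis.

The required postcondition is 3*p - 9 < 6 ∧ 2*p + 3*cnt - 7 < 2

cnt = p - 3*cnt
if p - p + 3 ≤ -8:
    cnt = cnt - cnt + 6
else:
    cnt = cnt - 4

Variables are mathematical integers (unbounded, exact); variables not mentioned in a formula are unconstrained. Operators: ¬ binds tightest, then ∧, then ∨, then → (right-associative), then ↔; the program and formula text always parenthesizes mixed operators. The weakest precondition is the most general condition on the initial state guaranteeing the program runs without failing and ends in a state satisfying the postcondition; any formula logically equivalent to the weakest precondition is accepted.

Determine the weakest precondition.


Working backward. After the program, the postcondition 3*p - 9 < 6 ∧ 2*p + 3*cnt - 7 < 2 must hold; in canonical form it is 3*p < 15 ∧ 3*cnt + 2*p < 9.
Then branch requires 3*p < 15 ∧ 2*p < -9; else branch requires 3*p < 15 ∧ 3*cnt + 2*p < 21.
Before the if: 3*p < 15 ∧ 3*cnt + 2*p < 21
Before cnt := p - 3*cnt: 3*p < 15 ∧ 5*p < 9*cnt + 21
Answer: WP = 3*p < 15 ∧ 5*p < 9*cnt + 21


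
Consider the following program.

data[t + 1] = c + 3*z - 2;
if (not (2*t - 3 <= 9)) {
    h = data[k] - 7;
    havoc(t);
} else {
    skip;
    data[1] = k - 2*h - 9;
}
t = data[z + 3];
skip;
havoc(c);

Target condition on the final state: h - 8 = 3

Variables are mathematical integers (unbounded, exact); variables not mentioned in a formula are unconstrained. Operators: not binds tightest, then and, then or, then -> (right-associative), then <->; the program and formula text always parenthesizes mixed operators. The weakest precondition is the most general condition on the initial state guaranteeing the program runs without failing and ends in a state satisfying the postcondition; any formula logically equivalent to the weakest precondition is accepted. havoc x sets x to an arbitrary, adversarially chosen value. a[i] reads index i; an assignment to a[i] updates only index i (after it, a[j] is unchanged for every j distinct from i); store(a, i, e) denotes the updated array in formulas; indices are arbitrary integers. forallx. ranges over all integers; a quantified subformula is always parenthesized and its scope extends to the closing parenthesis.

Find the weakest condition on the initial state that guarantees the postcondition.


Working backward. After the program, the postcondition h - 8 = 3 must hold; in canonical form it is h = 11.
Before havoc c: h = 11
Before skip: h = 11
Before t := data[z + 3]: h = 11
Then branch requires data[k] = 18; else branch requires h = 11.
Before the if: ((not (2*t <= 12)) -> data[k] = 18) and (2*t <= 12 -> h = 11)
Before data[t + 1] := c + 3*z - 2: ((not (2*t <= 12)) -> store(data, t + 1, c + 3*z - 2)[k] = 18) and (2*t <= 12 -> h = 11)
Answer: WP = ((not (2*t <= 12)) -> store(data, t + 1, c + 3*z - 2)[k] = 18) and (2*t <= 12 -> h = 11)


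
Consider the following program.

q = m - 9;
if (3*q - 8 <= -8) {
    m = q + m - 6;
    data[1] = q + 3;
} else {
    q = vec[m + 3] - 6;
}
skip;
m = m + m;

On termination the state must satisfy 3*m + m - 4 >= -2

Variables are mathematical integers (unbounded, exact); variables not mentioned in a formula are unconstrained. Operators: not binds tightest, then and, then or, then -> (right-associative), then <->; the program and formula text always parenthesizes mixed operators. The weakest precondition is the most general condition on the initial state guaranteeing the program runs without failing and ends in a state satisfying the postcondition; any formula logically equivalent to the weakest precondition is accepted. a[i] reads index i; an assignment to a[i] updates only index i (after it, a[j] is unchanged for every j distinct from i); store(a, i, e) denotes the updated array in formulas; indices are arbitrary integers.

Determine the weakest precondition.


Working backward. After the program, the postcondition 3*m + m - 4 >= -2 must hold; in canonical form it is 4*m >= 2.
Before m := m + m: 8*m >= 2
Before skip: 8*m >= 2
Then branch requires 8*m + 8*q >= 50; else branch requires 8*m >= 2.
Before the if: (3*q <= 0 -> 8*m + 8*q >= 50) and ((not (3*q <= 0)) -> 8*m >= 2)
Before q := m - 9: (3*m <= 27 -> 16*m >= 122) and ((not (3*m <= 27)) -> 8*m >= 2)
Answer: WP = (3*m <= 27 -> 16*m >= 122) and ((not (3*m <= 27)) -> 8*m >= 2)


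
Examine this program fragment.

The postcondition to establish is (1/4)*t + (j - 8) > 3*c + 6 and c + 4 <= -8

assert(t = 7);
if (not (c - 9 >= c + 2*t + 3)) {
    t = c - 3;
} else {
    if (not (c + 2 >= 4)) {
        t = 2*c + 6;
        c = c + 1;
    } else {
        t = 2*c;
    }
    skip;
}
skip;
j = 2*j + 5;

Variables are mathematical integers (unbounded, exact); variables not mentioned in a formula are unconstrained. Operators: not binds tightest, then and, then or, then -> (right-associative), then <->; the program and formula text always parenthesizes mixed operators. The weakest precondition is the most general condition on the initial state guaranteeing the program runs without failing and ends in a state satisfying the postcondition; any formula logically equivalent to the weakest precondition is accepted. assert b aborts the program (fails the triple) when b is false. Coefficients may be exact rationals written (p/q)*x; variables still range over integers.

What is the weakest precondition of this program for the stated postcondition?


Working backward. After the program, the postcondition (1/4)*t + (j - 8) > 3*c + 6 and c + 4 <= -8 must hold; in canonical form it is j + (1/4)*t > 3*c + 14 and c <= -12.
Before j := 2*j + 5: 2*j + (1/4)*t > 3*c + 9 and c <= -12
Before skip: 2*j + (1/4)*t > 3*c + 9 and c <= -12
Then branch requires 2*j > (11/4)*c + 39/4 and c <= -12; else branch requires ((not (c >= 2)) -> (2*j > (5/2)*c + 21/2 and c <= -13)) and (c >= 2 -> (2*j > (5/2)*c + 9 and c <= -12)).
Before the if: ((not (2*t <= -12)) -> (2*j > (11/4)*c + 39/4 and c <= -12)) and (2*t <= -12 -> (((not (c >= 2)) -> (2*j > (5/2)*c + 21/2 and c <= -13)) and (c >= 2 -> (2*j > (5/2)*c + 9 and c <= -12))))
Before assert t = 7: t = 7 and ((not (2*t <= -12)) -> (2*j > (11/4)*c + 39/4 and c <= -12)) and (2*t <= -12 -> (((not (c >= 2)) -> (2*j > (5/2)*c + 21/2 and c <= -13)) and (c >= 2 -> (2*j > (5/2)*c + 9 and c <= -12))))
Answer: WP = t = 7 and ((not (2*t <= -12)) -> (2*j > (11/4)*c + 39/4 and c <= -12)) and (2*t <= -12 -> (((not (c >= 2)) -> (2*j > (5/2)*c + 21/2 and c <= -13)) and (c >= 2 -> (2*j > (5/2)*c + 9 and c <= -12))))


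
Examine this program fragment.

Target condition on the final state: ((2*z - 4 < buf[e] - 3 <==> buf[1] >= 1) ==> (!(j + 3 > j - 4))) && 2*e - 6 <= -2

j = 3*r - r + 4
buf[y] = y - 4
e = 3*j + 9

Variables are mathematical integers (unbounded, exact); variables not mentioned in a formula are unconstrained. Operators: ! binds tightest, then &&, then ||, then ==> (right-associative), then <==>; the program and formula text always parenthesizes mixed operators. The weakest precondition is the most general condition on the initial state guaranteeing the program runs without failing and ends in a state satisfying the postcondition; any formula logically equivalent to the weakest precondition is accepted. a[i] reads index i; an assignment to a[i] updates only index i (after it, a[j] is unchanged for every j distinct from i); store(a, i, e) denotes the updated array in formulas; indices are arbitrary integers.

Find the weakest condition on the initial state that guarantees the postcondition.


Working backward. After the program, the postcondition ((2*z - 4 < buf[e] - 3 <==> buf[1] >= 1) ==> (!(j + 3 > j - 4))) && 2*e - 6 <= -2 must hold; in canonical form it is (!(2*z < buf[e] + 1 <==> buf[1] >= 1)) && 2*e <= 4.
Before e := 3*j + 9: (!(2*z < buf[3*j + 9] + 1 <==> buf[1] >= 1)) && 6*j <= -14
Before buf[y] := y - 4: (!(2*z < store(buf, y, y - 4)[3*j + 9] + 1 <==> store(buf, y, y - 4)[1] >= 1)) && 6*j <= -14
Before j := 3*r - r + 4: (!(2*z < store(buf, y, y - 4)[6*r + 21] + 1 <==> store(buf, y, y - 4)[1] >= 1)) && 12*r <= -38
Answer: WP = (!(2*z < store(buf, y, y - 4)[6*r + 21] + 1 <==> store(buf, y, y - 4)[1] >= 1)) && 12*r <= -38


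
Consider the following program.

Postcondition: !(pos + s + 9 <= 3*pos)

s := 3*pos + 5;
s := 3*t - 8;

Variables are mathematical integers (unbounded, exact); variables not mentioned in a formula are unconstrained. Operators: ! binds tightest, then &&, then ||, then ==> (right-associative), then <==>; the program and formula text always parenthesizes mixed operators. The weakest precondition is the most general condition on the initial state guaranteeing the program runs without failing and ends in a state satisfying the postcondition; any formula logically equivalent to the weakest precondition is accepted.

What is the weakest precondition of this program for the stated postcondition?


Working backward. After the program, the postcondition !(pos + s + 9 <= 3*pos) must hold; in canonical form it is !(s <= 2*pos - 9).
Before s := 3*t - 8: !(3*t <= 2*pos - 1)
Before s := 3*pos + 5: !(3*t <= 2*pos - 1)
Answer: WP = !(3*t <= 2*pos - 1)


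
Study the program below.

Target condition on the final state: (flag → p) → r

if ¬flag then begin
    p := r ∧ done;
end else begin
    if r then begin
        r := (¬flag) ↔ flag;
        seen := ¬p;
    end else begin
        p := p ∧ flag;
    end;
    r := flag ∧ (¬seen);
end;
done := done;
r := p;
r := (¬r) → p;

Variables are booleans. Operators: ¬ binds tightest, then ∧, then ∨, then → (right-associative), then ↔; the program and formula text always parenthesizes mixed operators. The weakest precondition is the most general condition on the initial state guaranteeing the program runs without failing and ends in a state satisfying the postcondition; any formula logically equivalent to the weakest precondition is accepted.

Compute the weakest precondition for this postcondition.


Working backward. After the program, (flag → p) → r must hold.
Before r := (¬r) → p: (flag → p) → ((¬r) → p)
Before r := p: (flag → p) → ((¬p) → p)
Before done := done: (flag → p) → ((¬p) → p)
Then branch requires (flag → (r ∧ done)) → ((¬(r ∧ done)) → (r ∧ done)); else branch requires (r → ((flag → p) → ((¬p) → p))) ∧ ((¬r) → ((flag → (p ∧ flag)) → ((¬(p ∧ flag)) → (p ∧ flag)))).
Before the if: ((¬flag) → ((flag → (r ∧ done)) → ((¬(r ∧ done)) → (r ∧ done)))) ∧ (flag → ((r → ((flag → p) → ((¬p) → p))) ∧ ((¬r) → ((flag → (p ∧ flag)) → ((¬(p ∧ flag)) → (p ∧ flag))))))
Answer: WP = ((¬flag) → ((flag → (r ∧ done)) → ((¬(r ∧ done)) → (r ∧ done)))) ∧ (flag → ((r → ((flag → p) → ((¬p) → p))) ∧ ((¬r) → ((flag → (p ∧ flag)) → ((¬(p ∧ flag)) → (p ∧ flag))))))


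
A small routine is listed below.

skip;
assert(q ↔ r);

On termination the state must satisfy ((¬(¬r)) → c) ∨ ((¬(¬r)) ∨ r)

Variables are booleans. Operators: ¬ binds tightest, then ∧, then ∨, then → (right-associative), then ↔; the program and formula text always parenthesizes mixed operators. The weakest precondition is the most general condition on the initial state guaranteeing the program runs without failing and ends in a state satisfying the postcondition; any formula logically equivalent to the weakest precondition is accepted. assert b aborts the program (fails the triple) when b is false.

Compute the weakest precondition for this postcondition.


Working backward. After the program, the postcondition ((¬(¬r)) → c) ∨ ((¬(¬r)) ∨ r) must hold; in canonical form it is (r → c) ∨ r.
Before assert q ↔ r: (q ↔ r) ∧ ((r → c) ∨ r)
Before skip: (q ↔ r) ∧ ((r → c) ∨ r)
Answer: WP = (q ↔ r) ∧ ((r → c) ∨ r)


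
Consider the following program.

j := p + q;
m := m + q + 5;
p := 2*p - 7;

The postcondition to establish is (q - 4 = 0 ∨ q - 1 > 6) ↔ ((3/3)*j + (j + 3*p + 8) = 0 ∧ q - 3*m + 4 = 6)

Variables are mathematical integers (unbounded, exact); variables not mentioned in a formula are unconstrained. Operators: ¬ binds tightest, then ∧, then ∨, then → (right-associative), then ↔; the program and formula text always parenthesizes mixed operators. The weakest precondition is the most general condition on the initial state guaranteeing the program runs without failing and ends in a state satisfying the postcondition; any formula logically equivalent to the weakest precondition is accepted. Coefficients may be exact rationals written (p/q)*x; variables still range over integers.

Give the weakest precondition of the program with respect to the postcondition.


Working backward. After the program, the postcondition (q - 4 = 0 ∨ q - 1 > 6) ↔ ((3/3)*j + (j + 3*p + 8) = 0 ∧ q - 3*m + 4 = 6) must hold; in canonical form it is (q = 4 ∨ q > 7) ↔ (2*j + 3*p = -8 ∧ q = 3*m + 2).
Before p := 2*p - 7: (q = 4 ∨ q > 7) ↔ (2*j + 6*p = 13 ∧ q = 3*m + 2)
Before m := m + q + 5: (q = 4 ∨ q > 7) ↔ (2*j + 6*p = 13 ∧ 3*m + 2*q = -17)
Before j := p + q: (q = 4 ∨ q > 7) ↔ (8*p + 2*q = 13 ∧ 3*m + 2*q = -17)
Answer: WP = (q = 4 ∨ q > 7) ↔ (8*p + 2*q = 13 ∧ 3*m + 2*q = -17)


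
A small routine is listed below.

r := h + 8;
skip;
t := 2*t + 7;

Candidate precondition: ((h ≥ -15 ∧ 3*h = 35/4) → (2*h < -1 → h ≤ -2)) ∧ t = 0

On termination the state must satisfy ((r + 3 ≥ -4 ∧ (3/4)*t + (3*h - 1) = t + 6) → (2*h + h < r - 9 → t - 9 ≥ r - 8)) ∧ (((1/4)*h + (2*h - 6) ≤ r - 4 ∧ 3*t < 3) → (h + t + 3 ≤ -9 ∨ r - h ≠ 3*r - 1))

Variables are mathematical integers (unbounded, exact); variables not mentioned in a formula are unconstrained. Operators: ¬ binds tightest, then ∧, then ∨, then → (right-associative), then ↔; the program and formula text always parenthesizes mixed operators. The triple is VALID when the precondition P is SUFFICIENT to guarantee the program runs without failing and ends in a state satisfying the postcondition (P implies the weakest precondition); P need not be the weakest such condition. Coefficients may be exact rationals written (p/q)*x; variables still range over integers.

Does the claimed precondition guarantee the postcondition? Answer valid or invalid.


Working backward. After the program, the postcondition ((r + 3 ≥ -4 ∧ (3/4)*t + (3*h - 1) = t + 6) → (2*h + h < r - 9 → t - 9 ≥ r - 8)) ∧ (((1/4)*h + (2*h - 6) ≤ r - 4 ∧ 3*t < 3) → (h + t + 3 ≤ -9 ∨ r - h ≠ 3*r - 1)) must hold; in canonical form it is ((r ≥ -7 ∧ 3*h = (1/4)*t + 7) → (3*h < r - 9 → t ≥ r + 1)) ∧ (((9/4)*h ≤ r + 2 ∧ 3*t < 3) → (h + t ≤ -12 ∨ h + 2*r ≠ 1)).
Before t := 2*t + 7: ((r ≥ -7 ∧ 3*h = (1/2)*t + 35/4) → (3*h < r - 9 → 2*t ≥ r - 6)) ∧ (((9/4)*h ≤ r + 2 ∧ 6*t < -18) → (h + 2*t ≤ -19 ∨ h + 2*r ≠ 1))
Before skip: ((r ≥ -7 ∧ 3*h = (1/2)*t + 35/4) → (3*h < r - 9 → 2*t ≥ r - 6)) ∧ (((9/4)*h ≤ r + 2 ∧ 6*t < -18) → (h + 2*t ≤ -19 ∨ h + 2*r ≠ 1))
Before r := h + 8: ((h ≥ -15 ∧ 3*h = (1/2)*t + 35/4) → (2*h < -1 → 2*t ≥ h + 2)) ∧ (((5/4)*h ≤ 10 ∧ 6*t < -18) → (h + 2*t ≤ -19 ∨ 3*h ≠ -15))
The weakest precondition is ((h ≥ -15 ∧ 3*h = (1/2)*t + 35/4) → (2*h < -1 → 2*t ≥ h + 2)) ∧ (((5/4)*h ≤ 10 ∧ 6*t < -18) → (h + 2*t ≤ -19 ∨ 3*h ≠ -15)).
Check whether ((h ≥ -15 ∧ 3*h = 35/4) → (2*h < -1 → h ≤ -2)) ∧ t = 0 implies it.
Every state satisfying the precondition satisfies the weakest precondition: the implication holds.
Answer: valid


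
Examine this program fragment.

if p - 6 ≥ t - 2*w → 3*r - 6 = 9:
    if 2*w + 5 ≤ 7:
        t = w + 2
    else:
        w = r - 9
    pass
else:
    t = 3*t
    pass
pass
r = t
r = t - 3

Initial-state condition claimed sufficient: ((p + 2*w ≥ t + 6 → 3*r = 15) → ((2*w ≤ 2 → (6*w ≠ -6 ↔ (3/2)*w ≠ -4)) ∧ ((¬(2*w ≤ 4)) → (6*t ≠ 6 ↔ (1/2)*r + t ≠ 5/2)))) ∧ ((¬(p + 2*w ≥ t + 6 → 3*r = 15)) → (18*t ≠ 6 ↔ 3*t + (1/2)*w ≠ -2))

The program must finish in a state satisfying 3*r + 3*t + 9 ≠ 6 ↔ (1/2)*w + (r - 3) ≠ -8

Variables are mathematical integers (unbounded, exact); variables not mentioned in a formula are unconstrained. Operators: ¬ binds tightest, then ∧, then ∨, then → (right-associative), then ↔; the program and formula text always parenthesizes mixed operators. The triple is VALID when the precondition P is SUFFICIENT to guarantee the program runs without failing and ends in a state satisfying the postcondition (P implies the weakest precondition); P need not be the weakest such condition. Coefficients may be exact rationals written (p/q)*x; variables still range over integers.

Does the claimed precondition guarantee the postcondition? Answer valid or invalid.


Working backward. After the program, the postcondition 3*r + 3*t + 9 ≠ 6 ↔ (1/2)*w + (r - 3) ≠ -8 must hold; in canonical form it is 3*r + 3*t ≠ -3 ↔ r + (1/2)*w ≠ -5.
Before r := t - 3: 6*t ≠ 6 ↔ t + (1/2)*w ≠ -2
Before r := t: 6*t ≠ 6 ↔ t + (1/2)*w ≠ -2
Before skip: 6*t ≠ 6 ↔ t + (1/2)*w ≠ -2
Then branch requires (2*w ≤ 2 → (6*w ≠ -6 ↔ (3/2)*w ≠ -4)) ∧ ((¬(2*w ≤ 2)) → (6*t ≠ 6 ↔ (1/2)*r + t ≠ 5/2)); else branch requires 18*t ≠ 6 ↔ 3*t + (1/2)*w ≠ -2.
Before the if: ((p + 2*w ≥ t + 6 → 3*r = 15) → ((2*w ≤ 2 → (6*w ≠ -6 ↔ (3/2)*w ≠ -4)) ∧ ((¬(2*w ≤ 2)) → (6*t ≠ 6 ↔ (1/2)*r + t ≠ 5/2)))) ∧ ((¬(p + 2*w ≥ t + 6 → 3*r = 15)) → (18*t ≠ 6 ↔ 3*t + (1/2)*w ≠ -2))
The weakest precondition is ((p + 2*w ≥ t + 6 → 3*r = 15) → ((2*w ≤ 2 → (6*w ≠ -6 ↔ (3/2)*w ≠ -4)) ∧ ((¬(2*w ≤ 2)) → (6*t ≠ 6 ↔ (1/2)*r + t ≠ 5/2)))) ∧ ((¬(p + 2*w ≥ t + 6 → 3*r = 15)) → (18*t ≠ 6 ↔ 3*t + (1/2)*w ≠ -2)).
Check whether ((p + 2*w ≥ t + 6 → 3*r = 15) → ((2*w ≤ 2 → (6*w ≠ -6 ↔ (3/2)*w ≠ -4)) ∧ ((¬(2*w ≤ 4)) → (6*t ≠ 6 ↔ (1/2)*r + t ≠ 5/2)))) ∧ ((¬(p + 2*w ≥ t + 6 → 3*r = 15)) → (18*t ≠ 6 ↔ 3*t + (1/2)*w ≠ -2)) implies it.
Countermodel: at the initial state p = 2, r = 5, t = 0, w = 2, the precondition holds but the weakest precondition fails.
Answer: invalid


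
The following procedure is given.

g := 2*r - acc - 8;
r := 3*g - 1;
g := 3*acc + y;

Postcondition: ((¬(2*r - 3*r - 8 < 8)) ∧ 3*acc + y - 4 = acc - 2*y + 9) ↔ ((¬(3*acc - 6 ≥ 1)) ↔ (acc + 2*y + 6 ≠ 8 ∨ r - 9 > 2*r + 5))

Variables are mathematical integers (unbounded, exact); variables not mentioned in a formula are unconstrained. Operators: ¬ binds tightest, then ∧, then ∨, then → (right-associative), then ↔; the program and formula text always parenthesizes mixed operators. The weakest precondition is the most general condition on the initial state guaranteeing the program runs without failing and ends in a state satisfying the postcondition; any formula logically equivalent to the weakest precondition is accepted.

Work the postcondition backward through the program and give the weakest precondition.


Working backward. After the program, the postcondition ((¬(2*r - 3*r - 8 < 8)) ∧ 3*acc + y - 4 = acc - 2*y + 9) ↔ ((¬(3*acc - 6 ≥ 1)) ↔ (acc + 2*y + 6 ≠ 8 ∨ r - 9 > 2*r + 5)) must hold; in canonical form it is ((¬(r > -16)) ∧ 2*acc + 3*y = 13) ↔ ((¬(3*acc ≥ 7)) ↔ (acc + 2*y ≠ 2 ∨ r < -14)).
Before g := 3*acc + y: ((¬(r > -16)) ∧ 2*acc + 3*y = 13) ↔ ((¬(3*acc ≥ 7)) ↔ (acc + 2*y ≠ 2 ∨ r < -14))
Before r := 3*g - 1: ((¬(3*g > -15)) ∧ 2*acc + 3*y = 13) ↔ ((¬(3*acc ≥ 7)) ↔ (acc + 2*y ≠ 2 ∨ 3*g < -13))
Before g := 2*r - acc - 8: ((¬(6*r > 3*acc + 9)) ∧ 2*acc + 3*y = 13) ↔ ((¬(3*acc ≥ 7)) ↔ (acc + 2*y ≠ 2 ∨ 6*r < 3*acc + 11))
Answer: WP = ((¬(6*r > 3*acc + 9)) ∧ 2*acc + 3*y = 13) ↔ ((¬(3*acc ≥ 7)) ↔ (acc + 2*y ≠ 2 ∨ 6*r < 3*acc + 11))


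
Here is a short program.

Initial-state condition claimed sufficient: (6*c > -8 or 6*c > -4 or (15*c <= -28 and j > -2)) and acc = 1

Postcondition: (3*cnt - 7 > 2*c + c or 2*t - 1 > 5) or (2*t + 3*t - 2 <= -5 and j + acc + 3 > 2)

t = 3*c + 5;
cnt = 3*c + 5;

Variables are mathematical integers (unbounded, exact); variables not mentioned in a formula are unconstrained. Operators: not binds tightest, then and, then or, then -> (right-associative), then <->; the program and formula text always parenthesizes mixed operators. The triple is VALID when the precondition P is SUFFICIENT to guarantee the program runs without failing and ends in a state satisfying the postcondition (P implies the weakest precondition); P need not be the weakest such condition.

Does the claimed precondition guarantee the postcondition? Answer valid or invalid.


Working backward. After the program, the postcondition (3*cnt - 7 > 2*c + c or 2*t - 1 > 5) or (2*t + 3*t - 2 <= -5 and j + acc + 3 > 2) must hold; in canonical form it is 3*cnt > 3*c + 7 or 2*t > 6 or (5*t <= -3 and acc + j > -1).
Before cnt := 3*c + 5: 6*c > -8 or 2*t > 6 or (5*t <= -3 and acc + j > -1)
Before t := 3*c + 5: 6*c > -8 or 6*c > -4 or (15*c <= -28 and acc + j > -1)
The weakest precondition is 6*c > -8 or 6*c > -4 or (15*c <= -28 and acc + j > -1).
Check whether (6*c > -8 or 6*c > -4 or (15*c <= -28 and j > -2)) and acc = 1 implies it.
Every state satisfying the precondition satisfies the weakest precondition: the implication holds.
Answer: valid


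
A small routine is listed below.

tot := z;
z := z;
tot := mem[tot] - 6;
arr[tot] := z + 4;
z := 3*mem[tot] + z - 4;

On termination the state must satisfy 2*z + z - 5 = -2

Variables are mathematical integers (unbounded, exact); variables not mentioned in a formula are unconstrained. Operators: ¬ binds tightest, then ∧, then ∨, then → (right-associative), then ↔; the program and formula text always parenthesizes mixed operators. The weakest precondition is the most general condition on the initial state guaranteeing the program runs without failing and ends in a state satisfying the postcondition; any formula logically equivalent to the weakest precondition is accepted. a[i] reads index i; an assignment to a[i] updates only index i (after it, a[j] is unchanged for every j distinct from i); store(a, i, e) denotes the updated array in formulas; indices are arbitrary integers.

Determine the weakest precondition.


Working backward. After the program, the postcondition 2*z + z - 5 = -2 must hold; in canonical form it is 3*z = 3.
Before z := 3*mem[tot] + z - 4: 9*mem[tot] + 3*z = 15
Before arr[tot] := z + 4: 9*mem[tot] + 3*z = 15
Before tot := mem[tot] - 6: 9*mem[mem[tot] - 6] + 3*z = 15
Before z := z: 9*mem[mem[tot] - 6] + 3*z = 15
Before tot := z: 9*mem[mem[z] - 6] + 3*z = 15
Answer: WP = 9*mem[mem[z] - 6] + 3*z = 15


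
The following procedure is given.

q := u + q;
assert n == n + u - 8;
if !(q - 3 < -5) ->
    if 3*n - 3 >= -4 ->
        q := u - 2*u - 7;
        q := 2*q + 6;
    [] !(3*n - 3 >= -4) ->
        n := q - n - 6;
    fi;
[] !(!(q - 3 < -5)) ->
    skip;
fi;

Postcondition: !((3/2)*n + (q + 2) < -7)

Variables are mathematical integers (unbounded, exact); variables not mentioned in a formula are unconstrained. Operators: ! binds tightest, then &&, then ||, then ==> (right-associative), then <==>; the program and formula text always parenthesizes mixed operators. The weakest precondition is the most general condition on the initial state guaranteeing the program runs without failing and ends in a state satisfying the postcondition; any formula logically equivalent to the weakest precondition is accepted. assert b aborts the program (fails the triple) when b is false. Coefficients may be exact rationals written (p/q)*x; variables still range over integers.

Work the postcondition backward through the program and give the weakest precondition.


Working backward. After the program, the postcondition !((3/2)*n + (q + 2) < -7) must hold; in canonical form it is !((3/2)*n + q < -9).
Then branch requires (3*n >= -1 ==> (!((3/2)*n < 2*u - 1))) && ((!(3*n >= -1)) ==> (!((5/2)*q < (3/2)*n))); else branch requires !((3/2)*n + q < -9).
Before the if: ((!(q < -2)) ==> ((3*n >= -1 ==> (!((3/2)*n < 2*u - 1))) && ((!(3*n >= -1)) ==> (!((5/2)*q < (3/2)*n))))) && (q < -2 ==> (!((3/2)*n + q < -9)))
Before assert n == n + u - 8: u == 8 && ((!(q < -2)) ==> ((3*n >= -1 ==> (!((3/2)*n < 2*u - 1))) && ((!(3*n >= -1)) ==> (!((5/2)*q < (3/2)*n))))) && (q < -2 ==> (!((3/2)*n + q < -9)))
Before q := u + q: u == 8 && ((!(q + u < -2)) ==> ((3*n >= -1 ==> (!((3/2)*n < 2*u - 1))) && ((!(3*n >= -1)) ==> (!((5/2)*q + (5/2)*u < (3/2)*n))))) && (q + u < -2 ==> (!((3/2)*n + q + u < -9)))
Answer: WP = u == 8 && ((!(q + u < -2)) ==> ((3*n >= -1 ==> (!((3/2)*n < 2*u - 1))) && ((!(3*n >= -1)) ==> (!((5/2)*q + (5/2)*u < (3/2)*n))))) && (q + u < -2 ==> (!((3/2)*n + q + u < -9)))


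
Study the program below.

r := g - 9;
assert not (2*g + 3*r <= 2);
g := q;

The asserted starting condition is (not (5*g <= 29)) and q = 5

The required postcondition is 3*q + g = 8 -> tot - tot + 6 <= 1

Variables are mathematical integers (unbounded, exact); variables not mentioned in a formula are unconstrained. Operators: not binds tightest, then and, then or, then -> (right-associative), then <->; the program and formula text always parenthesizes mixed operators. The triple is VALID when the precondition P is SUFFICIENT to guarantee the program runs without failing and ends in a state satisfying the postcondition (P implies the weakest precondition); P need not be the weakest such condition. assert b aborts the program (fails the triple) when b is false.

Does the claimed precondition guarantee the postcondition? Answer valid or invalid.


Working backward. After the program, the postcondition 3*q + g = 8 -> tot - tot + 6 <= 1 must hold; in canonical form it is not (g + 3*q = 8).
Before g := q: not (4*q = 8)
Before assert not (2*g + 3*r <= 2): (not (2*g + 3*r <= 2)) and (not (4*q = 8))
Before r := g - 9: (not (5*g <= 29)) and (not (4*q = 8))
The weakest precondition is (not (5*g <= 29)) and (not (4*q = 8)).
Check whether (not (5*g <= 29)) and q = 5 implies it.
Every state satisfying the precondition satisfies the weakest precondition: the implication holds.
Answer: valid


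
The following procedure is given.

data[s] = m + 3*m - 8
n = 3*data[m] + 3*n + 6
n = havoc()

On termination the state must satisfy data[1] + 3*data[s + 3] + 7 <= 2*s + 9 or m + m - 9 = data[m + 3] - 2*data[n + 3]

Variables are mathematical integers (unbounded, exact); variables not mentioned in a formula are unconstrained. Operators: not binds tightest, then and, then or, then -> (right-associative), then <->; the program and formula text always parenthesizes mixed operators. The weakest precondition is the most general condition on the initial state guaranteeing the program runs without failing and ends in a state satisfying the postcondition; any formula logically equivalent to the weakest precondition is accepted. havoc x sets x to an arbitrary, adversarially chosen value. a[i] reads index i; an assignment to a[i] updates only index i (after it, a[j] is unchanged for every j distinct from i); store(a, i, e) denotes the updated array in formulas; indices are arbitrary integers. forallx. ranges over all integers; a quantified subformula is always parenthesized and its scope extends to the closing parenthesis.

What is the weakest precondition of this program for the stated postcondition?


Working backward. After the program, the postcondition data[1] + 3*data[s + 3] + 7 <= 2*s + 9 or m + m - 9 = data[m + 3] - 2*data[n + 3] must hold; in canonical form it is 3*data[s + 3] + data[1] <= 2*s + 2 or 2*data[n + 3] + 2*m = data[m + 3] + 9.
Before havoc n: forall n_1. (3*data[s + 3] + data[1] <= 2*s + 2 or 2*data[n_1 + 3] + 2*m = data[m + 3] + 9)
Before n := 3*data[m] + 3*n + 6: forall n_1. (3*data[s + 3] + data[1] <= 2*s + 2 or 2*data[n_1 + 3] + 2*m = data[m + 3] + 9)
Before data[s] := m + 3*m - 8: forall n_1. (3*store(data, s, 4*m - 8)[s + 3] + store(data, s, 4*m - 8)[1] <= 2*s + 2 or 2*store(data, s, 4*m - 8)[n_1 + 3] + 2*m = store(data, s, 4*m - 8)[m + 3] + 9)
Answer: WP = forall n_1. (3*store(data, s, 4*m - 8)[s + 3] + store(data, s, 4*m - 8)[1] <= 2*s + 2 or 2*store(data, s, 4*m - 8)[n_1 + 3] + 2*m = store(data, s, 4*m - 8)[m + 3] + 9)


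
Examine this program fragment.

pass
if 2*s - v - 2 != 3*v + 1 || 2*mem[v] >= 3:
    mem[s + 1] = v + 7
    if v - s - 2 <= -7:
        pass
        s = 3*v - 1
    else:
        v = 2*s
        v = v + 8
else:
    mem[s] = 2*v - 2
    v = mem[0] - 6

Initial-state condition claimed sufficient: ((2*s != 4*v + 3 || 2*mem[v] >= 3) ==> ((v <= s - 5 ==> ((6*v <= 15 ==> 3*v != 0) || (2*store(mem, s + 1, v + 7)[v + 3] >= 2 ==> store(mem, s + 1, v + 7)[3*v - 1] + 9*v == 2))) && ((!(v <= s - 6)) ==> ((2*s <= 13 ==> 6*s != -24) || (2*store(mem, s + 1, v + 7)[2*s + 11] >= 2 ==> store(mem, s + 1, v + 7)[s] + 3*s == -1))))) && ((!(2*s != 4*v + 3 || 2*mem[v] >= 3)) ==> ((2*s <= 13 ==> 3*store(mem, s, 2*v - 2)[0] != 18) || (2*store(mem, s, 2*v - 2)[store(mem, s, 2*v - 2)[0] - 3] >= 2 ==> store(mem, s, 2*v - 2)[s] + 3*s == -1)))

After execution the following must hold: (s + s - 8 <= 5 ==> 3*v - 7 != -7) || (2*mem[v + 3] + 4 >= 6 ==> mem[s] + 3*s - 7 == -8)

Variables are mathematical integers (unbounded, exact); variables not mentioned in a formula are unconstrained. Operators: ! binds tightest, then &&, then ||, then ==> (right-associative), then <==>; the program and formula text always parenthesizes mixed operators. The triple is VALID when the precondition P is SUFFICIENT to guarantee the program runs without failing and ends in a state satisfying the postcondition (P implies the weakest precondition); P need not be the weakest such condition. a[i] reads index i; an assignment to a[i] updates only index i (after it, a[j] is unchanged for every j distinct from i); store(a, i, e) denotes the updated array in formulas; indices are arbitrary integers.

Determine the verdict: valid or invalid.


Working backward. After the program, the postcondition (s + s - 8 <= 5 ==> 3*v - 7 != -7) || (2*mem[v + 3] + 4 >= 6 ==> mem[s] + 3*s - 7 == -8) must hold; in canonical form it is (2*s <= 13 ==> 3*v != 0) || (2*mem[v + 3] >= 2 ==> mem[s] + 3*s == -1).
Then branch requires (v <= s - 5 ==> ((6*v <= 15 ==> 3*v != 0) || (2*store(mem, s + 1, v + 7)[v + 3] >= 2 ==> store(mem, s + 1, v + 7)[3*v - 1] + 9*v == 2))) && ((!(v <= s - 5)) ==> ((2*s <= 13 ==> 6*s != -24) || (2*store(mem, s + 1, v + 7)[2*s + 11] >= 2 ==> store(mem, s + 1, v + 7)[s] + 3*s == -1))); else branch requires (2*s <= 13 ==> 3*store(mem, s, 2*v - 2)[0] != 18) || (2*store(mem, s, 2*v - 2)[store(mem, s, 2*v - 2)[0] - 3] >= 2 ==> store(mem, s, 2*v - 2)[s] + 3*s == -1).
Before the if: ((2*s != 4*v + 3 || 2*mem[v] >= 3) ==> ((v <= s - 5 ==> ((6*v <= 15 ==> 3*v != 0) || (2*store(mem, s + 1, v + 7)[v + 3] >= 2 ==> store(mem, s + 1, v + 7)[3*v - 1] + 9*v == 2))) && ((!(v <= s - 5)) ==> ((2*s <= 13 ==> 6*s != -24) || (2*store(mem, s + 1, v + 7)[2*s + 11] >= 2 ==> store(mem, s + 1, v + 7)[s] + 3*s == -1))))) && ((!(2*s != 4*v + 3 || 2*mem[v] >= 3)) ==> ((2*s <= 13 ==> 3*store(mem, s, 2*v - 2)[0] != 18) || (2*store(mem, s, 2*v - 2)[store(mem, s, 2*v - 2)[0] - 3] >= 2 ==> store(mem, s, 2*v - 2)[s] + 3*s == -1)))
Before skip: ((2*s != 4*v + 3 || 2*mem[v] >= 3) ==> ((v <= s - 5 ==> ((6*v <= 15 ==> 3*v != 0) || (2*store(mem, s + 1, v + 7)[v + 3] >= 2 ==> store(mem, s + 1, v + 7)[3*v - 1] + 9*v == 2))) && ((!(v <= s - 5)) ==> ((2*s <= 13 ==> 6*s != -24) || (2*store(mem, s + 1, v + 7)[2*s + 11] >= 2 ==> store(mem, s + 1, v + 7)[s] + 3*s == -1))))) && ((!(2*s != 4*v + 3 || 2*mem[v] >= 3)) ==> ((2*s <= 13 ==> 3*store(mem, s, 2*v - 2)[0] != 18) || (2*store(mem, s, 2*v - 2)[store(mem, s, 2*v - 2)[0] - 3] >= 2 ==> store(mem, s, 2*v - 2)[s] + 3*s == -1)))
The weakest precondition is ((2*s != 4*v + 3 || 2*mem[v] >= 3) ==> ((v <= s - 5 ==> ((6*v <= 15 ==> 3*v != 0) || (2*store(mem, s + 1, v + 7)[v + 3] >= 2 ==> store(mem, s + 1, v + 7)[3*v - 1] + 9*v == 2))) && ((!(v <= s - 5)) ==> ((2*s <= 13 ==> 6*s != -24) || (2*store(mem, s + 1, v + 7)[2*s + 11] >= 2 ==> store(mem, s + 1, v + 7)[s] + 3*s == -1))))) && ((!(2*s != 4*v + 3 || 2*mem[v] >= 3)) ==> ((2*s <= 13 ==> 3*store(mem, s, 2*v - 2)[0] != 18) || (2*store(mem, s, 2*v - 2)[store(mem, s, 2*v - 2)[0] - 3] >= 2 ==> store(mem, s, 2*v - 2)[s] + 3*s == -1))).
Check whether ((2*s != 4*v + 3 || 2*mem[v] >= 3) ==> ((v <= s - 5 ==> ((6*v <= 15 ==> 3*v != 0) || (2*store(mem, s + 1, v + 7)[v + 3] >= 2 ==> store(mem, s + 1, v + 7)[3*v - 1] + 9*v == 2))) && ((!(v <= s - 6)) ==> ((2*s <= 13 ==> 6*s != -24) || (2*store(mem, s + 1, v + 7)[2*s + 11] >= 2 ==> store(mem, s + 1, v + 7)[s] + 3*s == -1))))) && ((!(2*s != 4*v + 3 || 2*mem[v] >= 3)) ==> ((2*s <= 13 ==> 3*store(mem, s, 2*v - 2)[0] != 18) || (2*store(mem, s, 2*v - 2)[store(mem, s, 2*v - 2)[0] - 3] >= 2 ==> store(mem, s, 2*v - 2)[s] + 3*s == -1))) implies it.
Every state satisfying the precondition satisfies the weakest precondition: the implication holds.
Answer: valid


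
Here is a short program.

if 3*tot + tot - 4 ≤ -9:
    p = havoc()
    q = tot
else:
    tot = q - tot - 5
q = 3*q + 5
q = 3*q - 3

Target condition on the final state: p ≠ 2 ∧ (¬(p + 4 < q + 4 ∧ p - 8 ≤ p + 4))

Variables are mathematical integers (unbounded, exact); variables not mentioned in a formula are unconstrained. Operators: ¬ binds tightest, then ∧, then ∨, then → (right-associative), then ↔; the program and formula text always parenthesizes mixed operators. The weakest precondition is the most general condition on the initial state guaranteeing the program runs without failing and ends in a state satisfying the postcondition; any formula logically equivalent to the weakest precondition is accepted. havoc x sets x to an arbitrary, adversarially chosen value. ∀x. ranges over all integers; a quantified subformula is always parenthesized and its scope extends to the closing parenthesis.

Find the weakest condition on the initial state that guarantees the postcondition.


Working backward. After the program, the postcondition p ≠ 2 ∧ (¬(p + 4 < q + 4 ∧ p - 8 ≤ p + 4)) must hold; in canonical form it is p ≠ 2 ∧ (¬(p < q)).
Before q := 3*q - 3: p ≠ 2 ∧ (¬(p < 3*q - 3))
Before q := 3*q + 5: p ≠ 2 ∧ (¬(p < 9*q + 12))
Then branch requires ∀p_1. (p_1 ≠ 2 ∧ (¬(p_1 < 9*tot + 12))); else branch requires p ≠ 2 ∧ (¬(p < 9*q + 12)).
Before the if: (4*tot ≤ -5 → (∀p_1. (p_1 ≠ 2 ∧ (¬(p_1 < 9*tot + 12))))) ∧ ((¬(4*tot ≤ -5)) → (p ≠ 2 ∧ (¬(p < 9*q + 12))))
Answer: WP = (4*tot ≤ -5 → (∀p_1. (p_1 ≠ 2 ∧ (¬(p_1 < 9*tot + 12))))) ∧ ((¬(4*tot ≤ -5)) → (p ≠ 2 ∧ (¬(p < 9*q + 12))))


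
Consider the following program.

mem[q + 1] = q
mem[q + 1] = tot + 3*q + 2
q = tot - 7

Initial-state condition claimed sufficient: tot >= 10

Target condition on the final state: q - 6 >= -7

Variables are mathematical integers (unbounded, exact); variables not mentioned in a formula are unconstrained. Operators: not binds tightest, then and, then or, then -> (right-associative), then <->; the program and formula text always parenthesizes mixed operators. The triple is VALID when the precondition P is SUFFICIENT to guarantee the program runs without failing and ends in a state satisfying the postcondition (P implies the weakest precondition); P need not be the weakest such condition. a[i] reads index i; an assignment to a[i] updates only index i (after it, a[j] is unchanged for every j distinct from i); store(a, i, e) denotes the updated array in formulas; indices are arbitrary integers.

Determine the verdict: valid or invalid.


Working backward. After the program, the postcondition q - 6 >= -7 must hold; in canonical form it is q >= -1.
Before q := tot - 7: tot >= 6
Before mem[q + 1] := tot + 3*q + 2: tot >= 6
Before mem[q + 1] := q: tot >= 6
The weakest precondition is tot >= 6.
Check whether tot >= 10 implies it.
Every state satisfying the precondition satisfies the weakest precondition: the implication holds.
Answer: valid


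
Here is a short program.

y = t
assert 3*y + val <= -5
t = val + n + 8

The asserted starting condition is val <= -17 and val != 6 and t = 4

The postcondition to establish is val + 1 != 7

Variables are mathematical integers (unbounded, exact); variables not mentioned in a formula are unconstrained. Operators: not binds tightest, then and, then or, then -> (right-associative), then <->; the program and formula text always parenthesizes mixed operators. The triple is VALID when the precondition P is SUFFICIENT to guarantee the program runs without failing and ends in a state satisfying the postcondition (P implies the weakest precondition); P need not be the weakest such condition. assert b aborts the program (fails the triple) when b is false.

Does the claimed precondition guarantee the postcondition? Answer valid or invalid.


Working backward. After the program, the postcondition val + 1 != 7 must hold; in canonical form it is val != 6.
Before t := val + n + 8: val != 6
Before assert 3*y + val <= -5: val + 3*y <= -5 and val != 6
Before y := t: 3*t + val <= -5 and val != 6
The weakest precondition is 3*t + val <= -5 and val != 6.
Check whether val <= -17 and val != 6 and t = 4 implies it.
Every state satisfying the precondition satisfies the weakest precondition: the implication holds.
Answer: valid


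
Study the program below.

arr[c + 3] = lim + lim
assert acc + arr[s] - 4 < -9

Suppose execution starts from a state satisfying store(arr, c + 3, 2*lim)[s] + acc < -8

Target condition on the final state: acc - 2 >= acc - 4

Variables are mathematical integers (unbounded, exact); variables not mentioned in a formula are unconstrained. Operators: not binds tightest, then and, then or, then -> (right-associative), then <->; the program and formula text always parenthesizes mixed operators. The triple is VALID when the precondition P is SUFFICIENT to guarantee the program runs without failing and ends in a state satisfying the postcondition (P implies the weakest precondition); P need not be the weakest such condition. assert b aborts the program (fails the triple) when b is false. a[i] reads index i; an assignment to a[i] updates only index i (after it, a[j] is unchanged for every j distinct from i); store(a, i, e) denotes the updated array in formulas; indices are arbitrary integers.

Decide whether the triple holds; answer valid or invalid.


Working backward. After the program, the postcondition acc - 2 >= acc - 4 must hold; in canonical form it is true.
Before assert acc + arr[s] - 4 < -9: arr[s] + acc < -5
Before arr[c + 3] := lim + lim: store(arr, c + 3, 2*lim)[s] + acc < -5
The weakest precondition is store(arr, c + 3, 2*lim)[s] + acc < -5.
Check whether store(arr, c + 3, 2*lim)[s] + acc < -8 implies it.
Every state satisfying the precondition satisfies the weakest precondition: the implication holds.
Answer: valid
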